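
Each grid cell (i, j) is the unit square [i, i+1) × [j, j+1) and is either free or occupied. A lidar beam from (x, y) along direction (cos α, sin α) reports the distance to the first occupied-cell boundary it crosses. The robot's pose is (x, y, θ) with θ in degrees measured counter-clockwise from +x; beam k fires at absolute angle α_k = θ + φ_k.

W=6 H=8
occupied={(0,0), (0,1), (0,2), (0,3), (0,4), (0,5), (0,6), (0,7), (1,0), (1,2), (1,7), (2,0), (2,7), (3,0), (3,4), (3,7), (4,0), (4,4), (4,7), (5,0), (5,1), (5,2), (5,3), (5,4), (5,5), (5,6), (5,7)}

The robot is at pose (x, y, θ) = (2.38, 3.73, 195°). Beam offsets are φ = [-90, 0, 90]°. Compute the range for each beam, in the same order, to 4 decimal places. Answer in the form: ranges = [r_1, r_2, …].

ranges = [3.3854, 1.4287, 2.8263]

beam 1: φ=-90°, α=105°
  dir = (cos 105°, sin 105°) = (-0.2588, 0.9659); from cell (2,3)
  next x-line at t=1.4682, next y-line at t=0.2795; Δt_x=3.8637, Δt_y=1.0353
    y: enter (2,4) at t=0.2795
    y: enter (2,5) at t=1.3148
    x: enter (1,5) at t=1.4682
    y: enter (1,6) at t=2.3501
    y: enter (1,7) at t=3.3854 ← occupied
  → r_1 = 3.3854
beam 2: φ=0°, α=195°
  dir = (cos 195°, sin 195°) = (-0.9659, -0.2588); from cell (2,3)
  next x-line at t=0.3934, next y-line at t=2.8205; Δt_x=1.0353, Δt_y=3.8637
    x: enter (1,3) at t=0.3934
    x: enter (0,3) at t=1.4287 ← occupied
  → r_2 = 1.4287
beam 3: φ=90°, α=285°
  dir = (cos 285°, sin 285°) = (0.2588, -0.9659); from cell (2,3)
  next x-line at t=2.3955, next y-line at t=0.7558; Δt_x=3.8637, Δt_y=1.0353
    y: enter (2,2) at t=0.7558
    y: enter (2,1) at t=1.7910
    x: enter (3,1) at t=2.3955
    y: enter (3,0) at t=2.8263 ← occupied
  → r_3 = 2.8263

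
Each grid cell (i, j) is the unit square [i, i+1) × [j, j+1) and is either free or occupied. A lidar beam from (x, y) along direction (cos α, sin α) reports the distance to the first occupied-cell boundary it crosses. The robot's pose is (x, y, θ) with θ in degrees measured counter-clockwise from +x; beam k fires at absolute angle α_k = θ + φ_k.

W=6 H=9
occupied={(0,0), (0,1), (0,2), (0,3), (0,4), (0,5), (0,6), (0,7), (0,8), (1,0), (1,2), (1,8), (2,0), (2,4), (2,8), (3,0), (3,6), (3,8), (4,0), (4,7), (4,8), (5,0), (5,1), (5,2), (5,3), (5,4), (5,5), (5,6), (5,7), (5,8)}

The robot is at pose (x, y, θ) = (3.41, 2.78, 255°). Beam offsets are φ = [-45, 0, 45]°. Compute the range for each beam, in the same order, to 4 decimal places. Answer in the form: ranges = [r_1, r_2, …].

beam 1: φ=-45°, α=210°
  cosα=-0.8660 sinα=-0.5000 | (3,2) | tMaxX 0.4734 tMaxY 1.5600 | tΔX 1.1547 tΔY 2.0000
    t=0.4734 [x] (2,2)
    t=1.5600 [y] (2,1)
    t=1.6281 [x] (1,1)
    t=2.7828 [x] (0,1) — stop
  → r_1 = 2.7828
beam 2: φ=0°, α=255°
  cosα=-0.2588 sinα=-0.9659 | (3,2) | tMaxX 1.5841 tMaxY 0.8075 | tΔX 3.8637 tΔY 1.0353
    t=0.8075 [y] (3,1)
    t=1.5841 [x] (2,1)
    t=1.8428 [y] (2,0) — stop
  → r_2 = 1.8428
beam 3: φ=45°, α=300°
  cosα=0.5000 sinα=-0.8660 | (3,2) | tMaxX 1.1800 tMaxY 0.9007 | tΔX 2.0000 tΔY 1.1547
    t=0.9007 [y] (3,1)
    t=1.1800 [x] (4,1)
    t=2.0554 [y] (4,0) — stop
  → r_3 = 2.0554

ranges = [2.7828, 1.8428, 2.0554]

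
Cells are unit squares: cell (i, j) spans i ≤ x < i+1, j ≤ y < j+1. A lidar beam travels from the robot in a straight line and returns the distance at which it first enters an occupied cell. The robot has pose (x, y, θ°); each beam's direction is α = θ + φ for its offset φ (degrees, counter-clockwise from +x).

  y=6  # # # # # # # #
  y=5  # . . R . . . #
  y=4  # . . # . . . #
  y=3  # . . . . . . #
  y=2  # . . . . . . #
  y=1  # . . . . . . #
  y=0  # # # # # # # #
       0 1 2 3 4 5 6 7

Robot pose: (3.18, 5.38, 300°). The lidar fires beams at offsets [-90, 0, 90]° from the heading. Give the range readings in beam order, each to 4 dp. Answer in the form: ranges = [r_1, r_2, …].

beam 1: φ=-90°, α=210°
  dir = (cos 210°, sin 210°) = (-0.8660, -0.5000); from cell (3,5)
  next x-line at t=0.2078, next y-line at t=0.7600; Δt_x=1.1547, Δt_y=2.0000
    x: enter (2,5) at t=0.2078
    y: enter (2,4) at t=0.7600
    x: enter (1,4) at t=1.3625
    x: enter (0,4) at t=2.5172 ← occupied
  → r_1 = 2.5172
beam 2: φ=0°, α=300°
  dir = (cos 300°, sin 300°) = (0.5000, -0.8660); from cell (3,5)
  next x-line at t=1.6400, next y-line at t=0.4388; Δt_x=2.0000, Δt_y=1.1547
    y: enter (3,4) at t=0.4388 ← occupied
  → r_2 = 0.4388
beam 3: φ=90°, α=30°
  dir = (cos 30°, sin 30°) = (0.8660, 0.5000); from cell (3,5)
  next x-line at t=0.9469, next y-line at t=1.2400; Δt_x=1.1547, Δt_y=2.0000
    x: enter (4,5) at t=0.9469
    y: enter (4,6) at t=1.2400 ← occupied
  → r_3 = 1.2400

ranges = [2.5172, 0.4388, 1.2400]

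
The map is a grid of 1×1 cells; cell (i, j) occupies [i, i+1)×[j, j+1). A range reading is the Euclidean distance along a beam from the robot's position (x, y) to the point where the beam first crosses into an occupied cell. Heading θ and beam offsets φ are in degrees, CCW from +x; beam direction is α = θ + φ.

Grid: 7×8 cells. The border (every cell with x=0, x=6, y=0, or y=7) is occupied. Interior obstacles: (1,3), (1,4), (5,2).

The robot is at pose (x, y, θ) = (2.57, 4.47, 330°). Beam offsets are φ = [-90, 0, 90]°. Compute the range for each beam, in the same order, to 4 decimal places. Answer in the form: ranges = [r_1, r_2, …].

ranges = [1.1400, 2.9400, 2.9214]

beam 1: φ=-90°, α=240°
  d=(-0.5000,-0.8660)  start (2,4)  tX=1.1400 tY=0.5427  stride 1/|dx|=2.0000 1/|dy|=1.1547
    cross y-line → (2,3), t=0.5427
    cross x-line → (1,3), t=1.1400 (wall)
  → r_1 = 1.1400
beam 2: φ=0°, α=330°
  d=(0.8660,-0.5000)  start (2,4)  tX=0.4965 tY=0.9400  stride 1/|dx|=1.1547 1/|dy|=2.0000
    cross x-line → (3,4), t=0.4965
    cross y-line → (3,3), t=0.9400
    cross x-line → (4,3), t=1.6512
    cross x-line → (5,3), t=2.8059
    cross y-line → (5,2), t=2.9400 (wall)
  → r_2 = 2.9400
beam 3: φ=90°, α=60°
  d=(0.5000,0.8660)  start (2,4)  tX=0.8600 tY=0.6120  stride 1/|dx|=2.0000 1/|dy|=1.1547
    cross y-line → (2,5), t=0.6120
    cross x-line → (3,5), t=0.8600
    cross y-line → (3,6), t=1.7667
    cross x-line → (4,6), t=2.8600
    cross y-line → (4,7), t=2.9214 (wall)
  → r_3 = 2.9214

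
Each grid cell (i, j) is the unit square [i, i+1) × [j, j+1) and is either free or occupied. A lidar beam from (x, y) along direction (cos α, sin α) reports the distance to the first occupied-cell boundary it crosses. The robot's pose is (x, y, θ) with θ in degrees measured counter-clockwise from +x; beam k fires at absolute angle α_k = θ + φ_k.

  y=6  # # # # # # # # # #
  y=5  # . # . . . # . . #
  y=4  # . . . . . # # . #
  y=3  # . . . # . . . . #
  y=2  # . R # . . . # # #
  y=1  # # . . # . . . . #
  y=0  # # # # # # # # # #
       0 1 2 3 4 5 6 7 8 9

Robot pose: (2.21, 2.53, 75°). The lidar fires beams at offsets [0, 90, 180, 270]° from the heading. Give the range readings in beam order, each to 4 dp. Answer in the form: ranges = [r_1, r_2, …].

ranges = [2.5571, 1.2527, 0.8114, 0.8179]

beam 1: φ=0°, α=75°
  dir = (cos 75°, sin 75°) = (0.2588, 0.9659); from cell (2,2)
  next x-line at t=3.0523, next y-line at t=0.4866; Δt_x=3.8637, Δt_y=1.0353
    y: enter (2,3) at t=0.4866
    y: enter (2,4) at t=1.5219
    y: enter (2,5) at t=2.5571 ← occupied
  → r_1 = 2.5571
beam 2: φ=90°, α=165°
  dir = (cos 165°, sin 165°) = (-0.9659, 0.2588); from cell (2,2)
  next x-line at t=0.2174, next y-line at t=1.8159; Δt_x=1.0353, Δt_y=3.8637
    x: enter (1,2) at t=0.2174
    x: enter (0,2) at t=1.2527 ← occupied
  → r_2 = 1.2527
beam 3: φ=180°, α=255°
  dir = (cos 255°, sin 255°) = (-0.2588, -0.9659); from cell (2,2)
  next x-line at t=0.8114, next y-line at t=0.5487; Δt_x=3.8637, Δt_y=1.0353
    y: enter (2,1) at t=0.5487
    x: enter (1,1) at t=0.8114 ← occupied
  → r_3 = 0.8114
beam 4: φ=270°, α=345°
  dir = (cos 345°, sin 345°) = (0.9659, -0.2588); from cell (2,2)
  next x-line at t=0.8179, next y-line at t=2.0478; Δt_x=1.0353, Δt_y=3.8637
    x: enter (3,2) at t=0.8179 ← occupied
  → r_4 = 0.8179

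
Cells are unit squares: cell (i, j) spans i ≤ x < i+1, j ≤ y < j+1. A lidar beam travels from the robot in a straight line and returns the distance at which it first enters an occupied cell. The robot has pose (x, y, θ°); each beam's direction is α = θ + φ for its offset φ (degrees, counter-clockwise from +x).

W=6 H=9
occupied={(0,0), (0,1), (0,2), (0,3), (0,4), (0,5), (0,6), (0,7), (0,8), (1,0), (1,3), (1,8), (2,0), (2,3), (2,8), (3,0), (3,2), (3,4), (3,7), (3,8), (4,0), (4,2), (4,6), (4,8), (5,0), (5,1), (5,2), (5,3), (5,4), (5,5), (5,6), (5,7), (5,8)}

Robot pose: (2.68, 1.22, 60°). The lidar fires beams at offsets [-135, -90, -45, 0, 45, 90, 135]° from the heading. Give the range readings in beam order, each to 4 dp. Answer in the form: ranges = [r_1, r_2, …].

ranges = [0.2278, 0.4400, 2.4018, 0.9007, 1.8428, 1.9399, 0.8500]

beam 1: φ=-135°, α=285°
  dir = (cos 285°, sin 285°) = (0.2588, -0.9659); from cell (2,1)
  next x-line at t=1.2364, next y-line at t=0.2278; Δt_x=3.8637, Δt_y=1.0353
    y: enter (2,0) at t=0.2278 ← occupied
  → r_1 = 0.2278
beam 2: φ=-90°, α=330°
  dir = (cos 330°, sin 330°) = (0.8660, -0.5000); from cell (2,1)
  next x-line at t=0.3695, next y-line at t=0.4400; Δt_x=1.1547, Δt_y=2.0000
    x: enter (3,1) at t=0.3695
    y: enter (3,0) at t=0.4400 ← occupied
  → r_2 = 0.4400
beam 3: φ=-45°, α=15°
  dir = (cos 15°, sin 15°) = (0.9659, 0.2588); from cell (2,1)
  next x-line at t=0.3313, next y-line at t=3.0137; Δt_x=1.0353, Δt_y=3.8637
    x: enter (3,1) at t=0.3313
    x: enter (4,1) at t=1.3666
    x: enter (5,1) at t=2.4018 ← occupied
  → r_3 = 2.4018
beam 4: φ=0°, α=60°
  dir = (cos 60°, sin 60°) = (0.5000, 0.8660); from cell (2,1)
  next x-line at t=0.6400, next y-line at t=0.9007; Δt_x=2.0000, Δt_y=1.1547
    x: enter (3,1) at t=0.6400
    y: enter (3,2) at t=0.9007 ← occupied
  → r_4 = 0.9007
beam 5: φ=45°, α=105°
  dir = (cos 105°, sin 105°) = (-0.2588, 0.9659); from cell (2,1)
  next x-line at t=2.6273, next y-line at t=0.8075; Δt_x=3.8637, Δt_y=1.0353
    y: enter (2,2) at t=0.8075
    y: enter (2,3) at t=1.8428 ← occupied
  → r_5 = 1.8428
beam 6: φ=90°, α=150°
  dir = (cos 150°, sin 150°) = (-0.8660, 0.5000); from cell (2,1)
  next x-line at t=0.7852, next y-line at t=1.5600; Δt_x=1.1547, Δt_y=2.0000
    x: enter (1,1) at t=0.7852
    y: enter (1,2) at t=1.5600
    x: enter (0,2) at t=1.9399 ← occupied
  → r_6 = 1.9399
beam 7: φ=135°, α=195°
  dir = (cos 195°, sin 195°) = (-0.9659, -0.2588); from cell (2,1)
  next x-line at t=0.7040, next y-line at t=0.8500; Δt_x=1.0353, Δt_y=3.8637
    x: enter (1,1) at t=0.7040
    y: enter (1,0) at t=0.8500 ← occupied
  → r_7 = 0.8500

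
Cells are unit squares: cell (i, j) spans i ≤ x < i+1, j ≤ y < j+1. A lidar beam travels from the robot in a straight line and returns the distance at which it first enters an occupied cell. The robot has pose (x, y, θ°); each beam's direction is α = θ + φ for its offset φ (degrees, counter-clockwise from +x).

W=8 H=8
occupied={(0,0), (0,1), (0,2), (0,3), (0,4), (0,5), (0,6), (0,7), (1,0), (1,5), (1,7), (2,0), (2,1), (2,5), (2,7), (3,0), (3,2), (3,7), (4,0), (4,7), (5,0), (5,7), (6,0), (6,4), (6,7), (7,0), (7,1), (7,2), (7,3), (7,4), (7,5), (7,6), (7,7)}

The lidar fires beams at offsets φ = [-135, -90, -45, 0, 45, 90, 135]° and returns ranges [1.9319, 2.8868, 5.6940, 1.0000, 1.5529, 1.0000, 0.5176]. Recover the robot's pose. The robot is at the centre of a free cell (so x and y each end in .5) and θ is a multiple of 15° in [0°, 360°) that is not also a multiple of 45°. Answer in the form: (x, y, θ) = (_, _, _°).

Candidates: 31 free-cell centres × 16 headings = 496 poses. Raycast each; keep the one whose scan matches to 4 dp.
  (6.5, 3.5, 15°): beam 1 = 2.8868 ≠ 1.9319 ✗
  (6.5, 2.5, 330°): beam 1 = 3.6235 ≠ 1.9319 ✗
  (6.5, 1.5, 120°): beam 1 = 0.5176 ≠ 1.9319 ✗
  (4.5, 4.5, 240°): beam 1 = 2.5882 ≠ 1.9319 ✗
  …
  (4.5, 1.5, 120°): r_1=1.9319, r_2=2.8868, r_3=5.6940, r_4=1.0000, r_5=1.5529, r_6=1.0000, r_7=0.5176 — all match ✓
Only this pose fits every beam.

(x, y, θ) = (4.5, 1.5, 120°)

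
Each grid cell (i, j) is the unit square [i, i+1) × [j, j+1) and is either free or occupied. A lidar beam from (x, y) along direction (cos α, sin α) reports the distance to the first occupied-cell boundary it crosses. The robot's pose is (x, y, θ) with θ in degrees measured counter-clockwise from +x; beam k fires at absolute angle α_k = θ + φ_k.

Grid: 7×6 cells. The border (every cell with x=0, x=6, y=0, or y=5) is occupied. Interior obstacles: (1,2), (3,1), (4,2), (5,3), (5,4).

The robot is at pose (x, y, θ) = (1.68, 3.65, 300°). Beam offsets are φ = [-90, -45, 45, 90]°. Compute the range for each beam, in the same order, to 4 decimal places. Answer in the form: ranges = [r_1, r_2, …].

ranges = [0.7852, 0.6729, 2.5114, 2.7000]

beam 1: φ=-90°, α=210°
  d=(-0.8660,-0.5000)  start (1,3)  tX=0.7852 tY=1.3000  stride 1/|dx|=1.1547 1/|dy|=2.0000
    cross x-line → (0,3), t=0.7852 (wall)
  → r_1 = 0.7852
beam 2: φ=-45°, α=255°
  d=(-0.2588,-0.9659)  start (1,3)  tX=2.6273 tY=0.6729  stride 1/|dx|=3.8637 1/|dy|=1.0353
    cross y-line → (1,2), t=0.6729 (wall)
  → r_2 = 0.6729
beam 3: φ=45°, α=345°
  d=(0.9659,-0.2588)  start (1,3)  tX=0.3313 tY=2.5114  stride 1/|dx|=1.0353 1/|dy|=3.8637
    cross x-line → (2,3), t=0.3313
    cross x-line → (3,3), t=1.3666
    cross x-line → (4,3), t=2.4018
    cross y-line → (4,2), t=2.5114 (wall)
  → r_3 = 2.5114
beam 4: φ=90°, α=30°
  d=(0.8660,0.5000)  start (1,3)  tX=0.3695 tY=0.7000  stride 1/|dx|=1.1547 1/|dy|=2.0000
    cross x-line → (2,3), t=0.3695
    cross y-line → (2,4), t=0.7000
    cross x-line → (3,4), t=1.5242
    cross x-line → (4,4), t=2.6789
    cross y-line → (4,5), t=2.7000 (wall)
  → r_4 = 2.7000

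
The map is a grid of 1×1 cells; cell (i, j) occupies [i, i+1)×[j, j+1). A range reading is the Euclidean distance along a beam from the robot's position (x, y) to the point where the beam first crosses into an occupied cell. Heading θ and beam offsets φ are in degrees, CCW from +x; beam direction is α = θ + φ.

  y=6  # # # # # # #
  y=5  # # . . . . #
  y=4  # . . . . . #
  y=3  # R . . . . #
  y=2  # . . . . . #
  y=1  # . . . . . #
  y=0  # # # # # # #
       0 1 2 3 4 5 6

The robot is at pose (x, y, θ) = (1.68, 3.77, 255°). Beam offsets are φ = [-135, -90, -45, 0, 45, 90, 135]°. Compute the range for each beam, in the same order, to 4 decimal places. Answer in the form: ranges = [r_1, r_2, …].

ranges = [1.3600, 0.7040, 0.7852, 2.6273, 3.1985, 4.4724, 4.4600]

beam 1: φ=-135°, α=120°
  cosα=-0.5000 sinα=0.8660 | (1,3) | tMaxX 1.3600 tMaxY 0.2656 | tΔX 2.0000 tΔY 1.1547
    t=0.2656 [y] (1,4)
    t=1.3600 [x] (0,4) — stop
  → r_1 = 1.3600
beam 2: φ=-90°, α=165°
  cosα=-0.9659 sinα=0.2588 | (1,3) | tMaxX 0.7040 tMaxY 0.8887 | tΔX 1.0353 tΔY 3.8637
    t=0.7040 [x] (0,3) — stop
  → r_2 = 0.7040
beam 3: φ=-45°, α=210°
  cosα=-0.8660 sinα=-0.5000 | (1,3) | tMaxX 0.7852 tMaxY 1.5400 | tΔX 1.1547 tΔY 2.0000
    t=0.7852 [x] (0,3) — stop
  → r_3 = 0.7852
beam 4: φ=0°, α=255°
  cosα=-0.2588 sinα=-0.9659 | (1,3) | tMaxX 2.6273 tMaxY 0.7972 | tΔX 3.8637 tΔY 1.0353
    t=0.7972 [y] (1,2)
    t=1.8324 [y] (1,1)
    t=2.6273 [x] (0,1) — stop
  → r_4 = 2.6273
beam 5: φ=45°, α=300°
  cosα=0.5000 sinα=-0.8660 | (1,3) | tMaxX 0.6400 tMaxY 0.8891 | tΔX 2.0000 tΔY 1.1547
    t=0.6400 [x] (2,3)
    t=0.8891 [y] (2,2)
    t=2.0438 [y] (2,1)
    t=2.6400 [x] (3,1)
    t=3.1985 [y] (3,0) — stop
  → r_5 = 3.1985
beam 6: φ=90°, α=345°
  cosα=0.9659 sinα=-0.2588 | (1,3) | tMaxX 0.3313 tMaxY 2.9751 | tΔX 1.0353 tΔY 3.8637
    t=0.3313 [x] (2,3)
    t=1.3666 [x] (3,3)
    t=2.4018 [x] (4,3)
    t=2.9751 [y] (4,2)
    t=3.4371 [x] (5,2)
    t=4.4724 [x] (6,2) — stop
  → r_6 = 4.4724
beam 7: φ=135°, α=30°
  cosα=0.8660 sinα=0.5000 | (1,3) | tMaxX 0.3695 tMaxY 0.4600 | tΔX 1.1547 tΔY 2.0000
    t=0.3695 [x] (2,3)
    t=0.4600 [y] (2,4)
    t=1.5242 [x] (3,4)
    t=2.4600 [y] (3,5)
    t=2.6789 [x] (4,5)
    t=3.8336 [x] (5,5)
    t=4.4600 [y] (5,6) — stop
  → r_7 = 4.4600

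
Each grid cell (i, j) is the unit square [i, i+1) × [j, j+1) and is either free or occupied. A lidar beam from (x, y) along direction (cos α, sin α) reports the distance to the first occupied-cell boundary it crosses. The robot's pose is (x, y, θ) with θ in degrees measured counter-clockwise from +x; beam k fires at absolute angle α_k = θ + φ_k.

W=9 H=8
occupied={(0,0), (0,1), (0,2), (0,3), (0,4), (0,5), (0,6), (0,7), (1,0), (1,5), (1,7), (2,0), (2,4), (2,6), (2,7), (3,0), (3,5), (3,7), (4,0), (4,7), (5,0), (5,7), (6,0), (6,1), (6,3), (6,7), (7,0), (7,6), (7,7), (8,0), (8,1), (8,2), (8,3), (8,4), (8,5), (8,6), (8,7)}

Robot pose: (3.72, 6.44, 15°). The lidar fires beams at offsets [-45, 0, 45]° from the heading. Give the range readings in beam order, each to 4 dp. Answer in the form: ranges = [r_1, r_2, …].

beam 1: φ=-45°, α=330°
  cosα=0.8660 sinα=-0.5000 | (3,6) | tMaxX 0.3233 tMaxY 0.8800 | tΔX 1.1547 tΔY 2.0000
    t=0.3233 [x] (4,6)
    t=0.8800 [y] (4,5)
    t=1.4780 [x] (5,5)
    t=2.6327 [x] (6,5)
    t=2.8800 [y] (6,4)
    t=3.7874 [x] (7,4)
    t=4.8800 [y] (7,3)
    t=4.9421 [x] (8,3) — stop
  → r_1 = 4.9421
beam 2: φ=0°, α=15°
  cosα=0.9659 sinα=0.2588 | (3,6) | tMaxX 0.2899 tMaxY 2.1637 | tΔX 1.0353 tΔY 3.8637
    t=0.2899 [x] (4,6)
    t=1.3252 [x] (5,6)
    t=2.1637 [y] (5,7) — stop
  → r_2 = 2.1637
beam 3: φ=45°, α=60°
  cosα=0.5000 sinα=0.8660 | (3,6) | tMaxX 0.5600 tMaxY 0.6466 | tΔX 2.0000 tΔY 1.1547
    t=0.5600 [x] (4,6)
    t=0.6466 [y] (4,7) — stop
  → r_3 = 0.6466

ranges = [4.9421, 2.1637, 0.6466]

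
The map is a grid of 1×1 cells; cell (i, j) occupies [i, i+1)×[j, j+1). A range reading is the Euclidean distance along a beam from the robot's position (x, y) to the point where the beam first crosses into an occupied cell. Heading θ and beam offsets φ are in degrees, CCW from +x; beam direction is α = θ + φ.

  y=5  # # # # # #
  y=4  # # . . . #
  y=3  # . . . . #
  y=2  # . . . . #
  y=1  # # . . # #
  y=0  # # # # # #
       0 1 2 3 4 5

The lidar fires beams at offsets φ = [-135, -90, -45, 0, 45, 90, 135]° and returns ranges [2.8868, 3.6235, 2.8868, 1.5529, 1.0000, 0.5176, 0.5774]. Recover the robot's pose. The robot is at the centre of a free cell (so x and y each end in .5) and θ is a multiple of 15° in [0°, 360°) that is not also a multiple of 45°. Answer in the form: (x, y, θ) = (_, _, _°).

Candidates: 13 free-cell centres × 16 headings = 208 poses. Raycast each; keep the one whose scan matches to 4 dp.
  (1.5, 3.5, 210°): beam 1 = 0.5176 ≠ 2.8868 ✗
  (4.5, 2.5, 300°): beam 1 = 3.6235 ≠ 2.8868 ✗
  (2.5, 2.5, 105°): beam 1 = 1.7321 ≠ 2.8868 ✗
  (3.5, 2.5, 120°): beam 1 = 1.5529 ≠ 2.8868 ✗
  …
  (3.5, 4.5, 345°): r_1=2.8868, r_2=3.6235, r_3=2.8868, r_4=1.5529, r_5=1.0000, r_6=0.5176, r_7=0.5774 — all match ✓
Unique over the lattice → pose = (3.5, 4.5, 345°).

(x, y, θ) = (3.5, 4.5, 345°)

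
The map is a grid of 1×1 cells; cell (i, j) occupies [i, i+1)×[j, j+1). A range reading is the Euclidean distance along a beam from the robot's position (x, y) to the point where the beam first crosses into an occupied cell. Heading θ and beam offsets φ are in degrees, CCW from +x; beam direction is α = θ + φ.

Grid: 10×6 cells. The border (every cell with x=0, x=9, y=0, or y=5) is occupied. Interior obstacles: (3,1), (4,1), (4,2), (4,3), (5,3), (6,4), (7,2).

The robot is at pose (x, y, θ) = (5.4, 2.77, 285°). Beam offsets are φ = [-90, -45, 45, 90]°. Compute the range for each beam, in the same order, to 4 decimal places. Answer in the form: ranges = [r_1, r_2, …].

beam 1: φ=-90°, α=195°
  direction (-0.9659, -0.2588); cell (5,2); t to first gridline: x 0.4141, y 2.9751 (then +1.0353 / +3.8637)
    (4,2) via x @ 0.4141  # hit
  → r_1 = 0.4141
beam 2: φ=-45°, α=240°
  direction (-0.5000, -0.8660); cell (5,2); t to first gridline: x 0.8000, y 0.8891 (then +2.0000 / +1.1547)
    (4,2) via x @ 0.8000  # hit
  → r_2 = 0.8000
beam 3: φ=45°, α=330°
  direction (0.8660, -0.5000); cell (5,2); t to first gridline: x 0.6928, y 1.5400 (then +1.1547 / +2.0000)
    (6,2) via x @ 0.6928
    (6,1) via y @ 1.5400
    (7,1) via x @ 1.8475
    (8,1) via x @ 3.0022
    (8,0) via y @ 3.5400  # hit
  → r_3 = 3.5400
beam 4: φ=90°, α=15°
  direction (0.9659, 0.2588); cell (5,2); t to first gridline: x 0.6212, y 0.8887 (then +1.0353 / +3.8637)
    (6,2) via x @ 0.6212
    (6,3) via y @ 0.8887
    (7,3) via x @ 1.6564
    (8,3) via x @ 2.6917
    (9,3) via x @ 3.7270  # hit
  → r_4 = 3.7270

ranges = [0.4141, 0.8000, 3.5400, 3.7270]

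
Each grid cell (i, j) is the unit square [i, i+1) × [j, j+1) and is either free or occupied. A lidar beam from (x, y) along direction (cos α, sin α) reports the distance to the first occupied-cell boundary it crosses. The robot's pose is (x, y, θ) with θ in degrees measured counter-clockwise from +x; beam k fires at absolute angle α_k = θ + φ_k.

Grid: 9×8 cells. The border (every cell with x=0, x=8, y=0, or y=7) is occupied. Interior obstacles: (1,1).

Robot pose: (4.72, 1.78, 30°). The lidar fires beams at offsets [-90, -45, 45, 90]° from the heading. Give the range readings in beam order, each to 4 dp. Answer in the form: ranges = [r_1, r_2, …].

ranges = [0.9007, 3.0137, 5.4041, 6.0275]

beam 1: φ=-90°, α=300°
  d=(0.5000,-0.8660)  start (4,1)  tX=0.5600 tY=0.9007  stride 1/|dx|=2.0000 1/|dy|=1.1547
    cross x-line → (5,1), t=0.5600
    cross y-line → (5,0), t=0.9007 (wall)
  → r_1 = 0.9007
beam 2: φ=-45°, α=345°
  d=(0.9659,-0.2588)  start (4,1)  tX=0.2899 tY=3.0137  stride 1/|dx|=1.0353 1/|dy|=3.8637
    cross x-line → (5,1), t=0.2899
    cross x-line → (6,1), t=1.3252
    cross x-line → (7,1), t=2.3604
    cross y-line → (7,0), t=3.0137 (wall)
  → r_2 = 3.0137
beam 3: φ=45°, α=75°
  d=(0.2588,0.9659)  start (4,1)  tX=1.0818 tY=0.2278  stride 1/|dx|=3.8637 1/|dy|=1.0353
    cross y-line → (4,2), t=0.2278
    cross x-line → (5,2), t=1.0818
    cross y-line → (5,3), t=1.2630
    cross y-line → (5,4), t=2.2983
    cross y-line → (5,5), t=3.3336
    cross y-line → (5,6), t=4.3689
    cross x-line → (6,6), t=4.9455
    cross y-line → (6,7), t=5.4041 (wall)
  → r_3 = 5.4041
beam 4: φ=90°, α=120°
  d=(-0.5000,0.8660)  start (4,1)  tX=1.4400 tY=0.2540  stride 1/|dx|=2.0000 1/|dy|=1.1547
    cross y-line → (4,2), t=0.2540
    cross y-line → (4,3), t=1.4087
    cross x-line → (3,3), t=1.4400
    cross y-line → (3,4), t=2.5634
    cross x-line → (2,4), t=3.4400
    cross y-line → (2,5), t=3.7181
    cross y-line → (2,6), t=4.8728
    cross x-line → (1,6), t=5.4400
    cross y-line → (1,7), t=6.0275 (wall)
  → r_4 = 6.0275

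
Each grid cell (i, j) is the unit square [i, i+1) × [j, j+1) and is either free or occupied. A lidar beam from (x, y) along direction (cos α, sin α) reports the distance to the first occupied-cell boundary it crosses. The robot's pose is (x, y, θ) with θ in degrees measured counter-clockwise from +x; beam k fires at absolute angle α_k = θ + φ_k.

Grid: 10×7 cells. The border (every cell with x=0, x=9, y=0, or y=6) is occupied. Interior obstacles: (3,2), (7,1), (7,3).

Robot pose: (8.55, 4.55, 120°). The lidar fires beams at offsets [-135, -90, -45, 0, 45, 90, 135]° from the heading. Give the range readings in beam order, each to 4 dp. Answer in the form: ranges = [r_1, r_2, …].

ranges = [0.4659, 0.5196, 1.5012, 1.6743, 5.6024, 1.1000, 2.6400]

beam 1: φ=-135°, α=345°
  direction (0.9659, -0.2588); cell (8,4); t to first gridline: x 0.4659, y 2.1250 (then +1.0353 / +3.8637)
    (9,4) via x @ 0.4659  # hit
  → r_1 = 0.4659
beam 2: φ=-90°, α=30°
  direction (0.8660, 0.5000); cell (8,4); t to first gridline: x 0.5196, y 0.9000 (then +1.1547 / +2.0000)
    (9,4) via x @ 0.5196  # hit
  → r_2 = 0.5196
beam 3: φ=-45°, α=75°
  direction (0.2588, 0.9659); cell (8,4); t to first gridline: x 1.7387, y 0.4659 (then +3.8637 / +1.0353)
    (8,5) via y @ 0.4659
    (8,6) via y @ 1.5012  # hit
  → r_3 = 1.5012
beam 4: φ=0°, α=120°
  direction (-0.5000, 0.8660); cell (8,4); t to first gridline: x 1.1000, y 0.5196 (then +2.0000 / +1.1547)
    (8,5) via y @ 0.5196
    (7,5) via x @ 1.1000
    (7,6) via y @ 1.6743  # hit
  → r_4 = 1.6743
beam 5: φ=45°, α=165°
  direction (-0.9659, 0.2588); cell (8,4); t to first gridline: x 0.5694, y 1.7387 (then +1.0353 / +3.8637)
    (7,4) via x @ 0.5694
    (6,4) via x @ 1.6047
    (6,5) via y @ 1.7387
    (5,5) via x @ 2.6400
    (4,5) via x @ 3.6752
    (3,5) via x @ 4.7105
    (3,6) via y @ 5.6024  # hit
  → r_5 = 5.6024
beam 6: φ=90°, α=210°
  direction (-0.8660, -0.5000); cell (8,4); t to first gridline: x 0.6351, y 1.1000 (then +1.1547 / +2.0000)
    (7,4) via x @ 0.6351
    (7,3) via y @ 1.1000  # hit
  → r_6 = 1.1000
beam 7: φ=135°, α=255°
  direction (-0.2588, -0.9659); cell (8,4); t to first gridline: x 2.1250, y 0.5694 (then +3.8637 / +1.0353)
    (8,3) via y @ 0.5694
    (8,2) via y @ 1.6047
    (7,2) via x @ 2.1250
    (7,1) via y @ 2.6400  # hit
  → r_7 = 2.6400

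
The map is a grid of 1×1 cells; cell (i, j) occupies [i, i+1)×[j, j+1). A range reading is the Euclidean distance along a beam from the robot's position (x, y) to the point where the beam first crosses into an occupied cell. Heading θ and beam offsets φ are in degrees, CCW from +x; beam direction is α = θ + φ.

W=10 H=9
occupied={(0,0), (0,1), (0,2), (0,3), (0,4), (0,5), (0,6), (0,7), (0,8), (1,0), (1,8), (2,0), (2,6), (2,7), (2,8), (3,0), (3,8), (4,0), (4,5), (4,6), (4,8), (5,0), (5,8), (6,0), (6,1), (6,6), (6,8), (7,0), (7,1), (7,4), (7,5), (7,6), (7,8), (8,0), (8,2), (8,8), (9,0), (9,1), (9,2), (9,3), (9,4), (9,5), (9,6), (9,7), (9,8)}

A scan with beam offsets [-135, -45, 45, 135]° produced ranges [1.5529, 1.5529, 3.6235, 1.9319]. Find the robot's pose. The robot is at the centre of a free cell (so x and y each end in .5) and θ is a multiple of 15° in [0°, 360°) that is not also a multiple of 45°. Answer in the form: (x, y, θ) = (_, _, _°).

Enumerate (i+0.5, j+0.5, θ) over the 45 free cells and 16 admissible headings. For each, cast all 4 beams and compare to the given ranges.
  (5.5, 5.5, 285°): beam 1 = 0.5774 ≠ 1.5529 ✗
  (6.5, 4.5, 345°): beam 1 = 6.3509 ≠ 1.5529 ✗
  (5.5, 1.5, 60°): beam 1 = 0.5176 ≠ 1.5529 ✗
  (2.5, 3.5, 210°): beam 1 = 4.6587 ≠ 1.5529 ✗
  (6.5, 4.5, 75°): beam 1 = 2.8868 ≠ 1.5529 ✗
  …
  (2.5, 4.5, 240°): r_1=1.5529, r_2=1.5529, r_3=3.6235, r_4=1.9319 — all match ✓
Only this pose fits every beam.

(x, y, θ) = (2.5, 4.5, 240°)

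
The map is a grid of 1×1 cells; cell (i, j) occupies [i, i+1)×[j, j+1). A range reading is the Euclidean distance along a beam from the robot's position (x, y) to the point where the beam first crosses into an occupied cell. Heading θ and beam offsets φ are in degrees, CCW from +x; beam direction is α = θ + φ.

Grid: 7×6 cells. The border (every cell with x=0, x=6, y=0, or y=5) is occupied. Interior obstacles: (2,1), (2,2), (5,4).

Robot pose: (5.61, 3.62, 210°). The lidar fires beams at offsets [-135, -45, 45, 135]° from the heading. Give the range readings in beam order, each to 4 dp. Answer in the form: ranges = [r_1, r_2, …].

beam 1: φ=-135°, α=75°
  cosα=0.2588 sinα=0.9659 | (5,3) | tMaxX 1.5068 tMaxY 0.3934 | tΔX 3.8637 tΔY 1.0353
    t=0.3934 [y] (5,4) — stop
  → r_1 = 0.3934
beam 2: φ=-45°, α=165°
  cosα=-0.9659 sinα=0.2588 | (5,3) | tMaxX 0.6315 tMaxY 1.4682 | tΔX 1.0353 tΔY 3.8637
    t=0.6315 [x] (4,3)
    t=1.4682 [y] (4,4)
    t=1.6668 [x] (3,4)
    t=2.7021 [x] (2,4)
    t=3.7373 [x] (1,4)
    t=4.7726 [x] (0,4) — stop
  → r_2 = 4.7726
beam 3: φ=45°, α=255°
  cosα=-0.2588 sinα=-0.9659 | (5,3) | tMaxX 2.3569 tMaxY 0.6419 | tΔX 3.8637 tΔY 1.0353
    t=0.6419 [y] (5,2)
    t=1.6771 [y] (5,1)
    t=2.3569 [x] (4,1)
    t=2.7124 [y] (4,0) — stop
  → r_3 = 2.7124
beam 4: φ=135°, α=345°
  cosα=0.9659 sinα=-0.2588 | (5,3) | tMaxX 0.4038 tMaxY 2.3955 | tΔX 1.0353 tΔY 3.8637
    t=0.4038 [x] (6,3) — stop
  → r_4 = 0.4038

ranges = [0.3934, 4.7726, 2.7124, 0.4038]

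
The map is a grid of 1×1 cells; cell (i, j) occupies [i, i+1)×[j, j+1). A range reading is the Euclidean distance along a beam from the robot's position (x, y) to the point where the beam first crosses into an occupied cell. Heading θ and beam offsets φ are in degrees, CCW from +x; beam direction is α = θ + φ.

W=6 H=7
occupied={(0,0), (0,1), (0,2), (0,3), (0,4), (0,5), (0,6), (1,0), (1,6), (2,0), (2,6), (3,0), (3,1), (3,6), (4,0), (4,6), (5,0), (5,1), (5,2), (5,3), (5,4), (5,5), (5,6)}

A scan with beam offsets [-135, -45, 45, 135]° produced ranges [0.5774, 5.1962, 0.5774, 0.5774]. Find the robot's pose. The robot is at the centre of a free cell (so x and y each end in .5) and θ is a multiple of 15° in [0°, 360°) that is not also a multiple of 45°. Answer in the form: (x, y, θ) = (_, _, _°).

(x, y, θ) = (4.5, 1.5, 165°)

Enumerate (i+0.5, j+0.5, θ) over the 19 free cells and 16 admissible headings. For each, cast all 4 beams and compare to the given ranges.
  (3.5, 4.5, 255°): beam 1 = 1.7321 ≠ 0.5774 ✗
  (1.5, 2.5, 150°): beam 1 = 3.6235 ≠ 0.5774 ✗
  (1.5, 4.5, 240°): beam 1 = 1.5529 ≠ 0.5774 ✗
  (2.5, 3.5, 240°): beam 1 = 2.5882 ≠ 0.5774 ✗
  …
  (4.5, 1.5, 165°): r_1=0.5774, r_2=5.1962, r_3=0.5774, r_4=0.5774 — all match ✓
Only this pose fits every beam.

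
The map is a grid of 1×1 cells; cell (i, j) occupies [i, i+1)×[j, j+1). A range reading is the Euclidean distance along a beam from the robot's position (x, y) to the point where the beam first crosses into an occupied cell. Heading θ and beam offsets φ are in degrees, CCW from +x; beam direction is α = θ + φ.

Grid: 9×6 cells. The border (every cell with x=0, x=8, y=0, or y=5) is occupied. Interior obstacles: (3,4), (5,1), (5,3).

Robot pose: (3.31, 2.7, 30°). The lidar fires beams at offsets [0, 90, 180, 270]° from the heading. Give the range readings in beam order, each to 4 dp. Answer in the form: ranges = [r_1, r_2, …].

ranges = [1.9514, 2.6558, 2.6674, 1.9630]

beam 1: φ=0°, α=30°
  direction (0.8660, 0.5000); cell (3,2); t to first gridline: x 0.7967, y 0.6000 (then +1.1547 / +2.0000)
    (3,3) via y @ 0.6000
    (4,3) via x @ 0.7967
    (5,3) via x @ 1.9514  # hit
  → r_1 = 1.9514
beam 2: φ=90°, α=120°
  direction (-0.5000, 0.8660); cell (3,2); t to first gridline: x 0.6200, y 0.3464 (then +2.0000 / +1.1547)
    (3,3) via y @ 0.3464
    (2,3) via x @ 0.6200
    (2,4) via y @ 1.5011
    (1,4) via x @ 2.6200
    (1,5) via y @ 2.6558  # hit
  → r_2 = 2.6558
beam 3: φ=180°, α=210°
  direction (-0.8660, -0.5000); cell (3,2); t to first gridline: x 0.3580, y 1.4000 (then +1.1547 / +2.0000)
    (2,2) via x @ 0.3580
    (2,1) via y @ 1.4000
    (1,1) via x @ 1.5127
    (0,1) via x @ 2.6674  # hit
  → r_3 = 2.6674
beam 4: φ=270°, α=300°
  direction (0.5000, -0.8660); cell (3,2); t to first gridline: x 1.3800, y 0.8083 (then +2.0000 / +1.1547)
    (3,1) via y @ 0.8083
    (4,1) via x @ 1.3800
    (4,0) via y @ 1.9630  # hit
  → r_4 = 1.9630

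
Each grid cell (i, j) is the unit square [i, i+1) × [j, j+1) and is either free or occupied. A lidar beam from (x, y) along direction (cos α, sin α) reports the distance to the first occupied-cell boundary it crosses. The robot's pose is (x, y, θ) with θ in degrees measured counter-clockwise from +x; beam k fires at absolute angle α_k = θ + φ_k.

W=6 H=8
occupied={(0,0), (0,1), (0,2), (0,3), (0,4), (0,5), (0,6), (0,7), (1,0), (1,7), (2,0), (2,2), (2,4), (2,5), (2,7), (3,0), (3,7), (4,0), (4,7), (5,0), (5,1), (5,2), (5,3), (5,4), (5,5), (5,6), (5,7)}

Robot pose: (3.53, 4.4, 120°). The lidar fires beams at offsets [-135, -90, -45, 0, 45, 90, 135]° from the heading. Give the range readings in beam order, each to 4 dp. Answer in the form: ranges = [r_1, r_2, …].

beam 1: φ=-135°, α=345°
  direction (0.9659, -0.2588); cell (3,4); t to first gridline: x 0.4866, y 1.5455 (then +1.0353 / +3.8637)
    (4,4) via x @ 0.4866
    (5,4) via x @ 1.5219  # hit
  → r_1 = 1.5219
beam 2: φ=-90°, α=30°
  direction (0.8660, 0.5000); cell (3,4); t to first gridline: x 0.5427, y 1.2000 (then +1.1547 / +2.0000)
    (4,4) via x @ 0.5427
    (4,5) via y @ 1.2000
    (5,5) via x @ 1.6974  # hit
  → r_2 = 1.6974
beam 3: φ=-45°, α=75°
  direction (0.2588, 0.9659); cell (3,4); t to first gridline: x 1.8159, y 0.6212 (then +3.8637 / +1.0353)
    (3,5) via y @ 0.6212
    (3,6) via y @ 1.6564
    (4,6) via x @ 1.8159
    (4,7) via y @ 2.6917  # hit
  → r_3 = 2.6917
beam 4: φ=0°, α=120°
  direction (-0.5000, 0.8660); cell (3,4); t to first gridline: x 1.0600, y 0.6928 (then +2.0000 / +1.1547)
    (3,5) via y @ 0.6928
    (2,5) via x @ 1.0600  # hit
  → r_4 = 1.0600
beam 5: φ=45°, α=165°
  direction (-0.9659, 0.2588); cell (3,4); t to first gridline: x 0.5487, y 2.3182 (then +1.0353 / +3.8637)
    (2,4) via x @ 0.5487  # hit
  → r_5 = 0.5487
beam 6: φ=90°, α=210°
  direction (-0.8660, -0.5000); cell (3,4); t to first gridline: x 0.6120, y 0.8000 (then +1.1547 / +2.0000)
    (2,4) via x @ 0.6120  # hit
  → r_6 = 0.6120
beam 7: φ=135°, α=255°
  direction (-0.2588, -0.9659); cell (3,4); t to first gridline: x 2.0478, y 0.4141 (then +3.8637 / +1.0353)
    (3,3) via y @ 0.4141
    (3,2) via y @ 1.4494
    (2,2) via x @ 2.0478  # hit
  → r_7 = 2.0478

ranges = [1.5219, 1.6974, 2.6917, 1.0600, 0.5487, 0.6120, 2.0478]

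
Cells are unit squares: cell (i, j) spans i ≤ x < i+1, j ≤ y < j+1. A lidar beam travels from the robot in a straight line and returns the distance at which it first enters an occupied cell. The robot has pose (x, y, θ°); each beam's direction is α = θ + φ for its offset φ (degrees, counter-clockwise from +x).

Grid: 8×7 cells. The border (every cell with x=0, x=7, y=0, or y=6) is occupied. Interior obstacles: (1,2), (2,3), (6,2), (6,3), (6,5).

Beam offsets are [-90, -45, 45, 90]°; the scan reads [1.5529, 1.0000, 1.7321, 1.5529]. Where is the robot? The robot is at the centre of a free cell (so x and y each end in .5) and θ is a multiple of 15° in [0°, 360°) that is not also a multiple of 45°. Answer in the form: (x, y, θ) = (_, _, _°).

(x, y, θ) = (1.5, 4.5, 15°)

Candidates: 25 free-cell centres × 16 headings = 400 poses. Raycast each; keep the one whose scan matches to 4 dp.
  (3.5, 1.5, 15°): beam 1 = 0.5176 ≠ 1.5529 ✗
  (6.5, 4.5, 30°): beam 1 = 0.5774 ≠ 1.5529 ✗
  (1.5, 3.5, 150°): beam 1 = 2.8868 ≠ 1.5529 ✗
  (3.5, 2.5, 255°): beam 2 = 2.8868 ≠ 1.0000 ✗
  …
  (1.5, 4.5, 15°): r_1=1.5529, r_2=1.0000, r_3=1.7321, r_4=1.5529 — all match ✓
Unique over the lattice → pose = (1.5, 4.5, 15°).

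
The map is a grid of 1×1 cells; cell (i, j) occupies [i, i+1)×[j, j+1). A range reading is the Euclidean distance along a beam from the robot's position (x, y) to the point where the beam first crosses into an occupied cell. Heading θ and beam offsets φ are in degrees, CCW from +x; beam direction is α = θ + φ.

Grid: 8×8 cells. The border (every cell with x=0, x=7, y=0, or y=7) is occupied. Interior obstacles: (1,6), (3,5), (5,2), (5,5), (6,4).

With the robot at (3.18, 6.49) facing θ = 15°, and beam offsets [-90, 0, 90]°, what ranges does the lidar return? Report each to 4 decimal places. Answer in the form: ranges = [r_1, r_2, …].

ranges = [0.5073, 1.9705, 0.5280]

beam 1: φ=-90°, α=285°
  direction (0.2588, -0.9659); cell (3,6); t to first gridline: x 3.1682, y 0.5073 (then +3.8637 / +1.0353)
    (3,5) via y @ 0.5073  # hit
  → r_1 = 0.5073
beam 2: φ=0°, α=15°
  direction (0.9659, 0.2588); cell (3,6); t to first gridline: x 0.8489, y 1.9705 (then +1.0353 / +3.8637)
    (4,6) via x @ 0.8489
    (5,6) via x @ 1.8842
    (5,7) via y @ 1.9705  # hit
  → r_2 = 1.9705
beam 3: φ=90°, α=105°
  direction (-0.2588, 0.9659); cell (3,6); t to first gridline: x 0.6955, y 0.5280 (then +3.8637 / +1.0353)
    (3,7) via y @ 0.5280  # hit
  → r_3 = 0.5280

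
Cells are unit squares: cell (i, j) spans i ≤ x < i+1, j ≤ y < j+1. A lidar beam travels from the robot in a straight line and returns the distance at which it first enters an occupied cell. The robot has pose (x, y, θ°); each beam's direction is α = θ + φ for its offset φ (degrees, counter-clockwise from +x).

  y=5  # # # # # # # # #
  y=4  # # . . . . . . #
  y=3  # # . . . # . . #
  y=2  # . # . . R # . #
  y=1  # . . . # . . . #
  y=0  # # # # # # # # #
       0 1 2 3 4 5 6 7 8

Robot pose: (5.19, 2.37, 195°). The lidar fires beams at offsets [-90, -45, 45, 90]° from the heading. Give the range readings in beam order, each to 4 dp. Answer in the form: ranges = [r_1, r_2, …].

ranges = [0.6522, 3.6835, 0.4272, 1.4183]

beam 1: φ=-90°, α=105°
  dir = (cos 105°, sin 105°) = (-0.2588, 0.9659); from cell (5,2)
  next x-line at t=0.7341, next y-line at t=0.6522; Δt_x=3.8637, Δt_y=1.0353
    y: enter (5,3) at t=0.6522 ← occupied
  → r_1 = 0.6522
beam 2: φ=-45°, α=150°
  dir = (cos 150°, sin 150°) = (-0.8660, 0.5000); from cell (5,2)
  next x-line at t=0.2194, next y-line at t=1.2600; Δt_x=1.1547, Δt_y=2.0000
    x: enter (4,2) at t=0.2194
    y: enter (4,3) at t=1.2600
    x: enter (3,3) at t=1.3741
    x: enter (2,3) at t=2.5288
    y: enter (2,4) at t=3.2600
    x: enter (1,4) at t=3.6835 ← occupied
  → r_2 = 3.6835
beam 3: φ=45°, α=240°
  dir = (cos 240°, sin 240°) = (-0.5000, -0.8660); from cell (5,2)
  next x-line at t=0.3800, next y-line at t=0.4272; Δt_x=2.0000, Δt_y=1.1547
    x: enter (4,2) at t=0.3800
    y: enter (4,1) at t=0.4272 ← occupied
  → r_3 = 0.4272
beam 4: φ=90°, α=285°
  dir = (cos 285°, sin 285°) = (0.2588, -0.9659); from cell (5,2)
  next x-line at t=3.1296, next y-line at t=0.3831; Δt_x=3.8637, Δt_y=1.0353
    y: enter (5,1) at t=0.3831
    y: enter (5,0) at t=1.4183 ← occupied
  → r_4 = 1.4183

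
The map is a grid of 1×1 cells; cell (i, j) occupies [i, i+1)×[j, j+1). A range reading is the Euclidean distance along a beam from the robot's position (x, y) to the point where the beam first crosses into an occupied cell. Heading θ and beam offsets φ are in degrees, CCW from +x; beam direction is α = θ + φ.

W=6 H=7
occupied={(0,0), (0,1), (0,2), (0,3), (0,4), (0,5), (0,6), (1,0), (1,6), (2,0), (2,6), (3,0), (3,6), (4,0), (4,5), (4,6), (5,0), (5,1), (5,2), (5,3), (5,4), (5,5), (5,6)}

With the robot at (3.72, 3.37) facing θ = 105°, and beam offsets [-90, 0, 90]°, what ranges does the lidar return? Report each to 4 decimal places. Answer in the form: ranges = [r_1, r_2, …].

ranges = [1.3252, 2.7228, 2.8160]

beam 1: φ=-90°, α=15°
  d=(0.9659,0.2588)  start (3,3)  tX=0.2899 tY=2.4341  stride 1/|dx|=1.0353 1/|dy|=3.8637
    cross x-line → (4,3), t=0.2899
    cross x-line → (5,3), t=1.3252 (wall)
  → r_1 = 1.3252
beam 2: φ=0°, α=105°
  d=(-0.2588,0.9659)  start (3,3)  tX=2.7819 tY=0.6522  stride 1/|dx|=3.8637 1/|dy|=1.0353
    cross y-line → (3,4), t=0.6522
    cross y-line → (3,5), t=1.6875
    cross y-line → (3,6), t=2.7228 (wall)
  → r_2 = 2.7228
beam 3: φ=90°, α=195°
  d=(-0.9659,-0.2588)  start (3,3)  tX=0.7454 tY=1.4296  stride 1/|dx|=1.0353 1/|dy|=3.8637
    cross x-line → (2,3), t=0.7454
    cross y-line → (2,2), t=1.4296
    cross x-line → (1,2), t=1.7807
    cross x-line → (0,2), t=2.8160 (wall)
  → r_3 = 2.8160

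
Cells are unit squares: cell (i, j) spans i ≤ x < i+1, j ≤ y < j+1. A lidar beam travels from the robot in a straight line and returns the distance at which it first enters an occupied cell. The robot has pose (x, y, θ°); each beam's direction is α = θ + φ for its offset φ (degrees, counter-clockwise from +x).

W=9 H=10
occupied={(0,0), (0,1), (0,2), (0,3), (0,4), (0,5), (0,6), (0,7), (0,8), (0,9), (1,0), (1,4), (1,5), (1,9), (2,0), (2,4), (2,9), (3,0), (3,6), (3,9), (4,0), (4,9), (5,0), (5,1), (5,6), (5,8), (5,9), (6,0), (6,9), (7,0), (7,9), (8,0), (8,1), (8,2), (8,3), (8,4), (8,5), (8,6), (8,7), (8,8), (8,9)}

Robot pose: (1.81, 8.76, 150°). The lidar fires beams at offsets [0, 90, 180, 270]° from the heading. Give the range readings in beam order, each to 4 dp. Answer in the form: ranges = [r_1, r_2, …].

beam 1: φ=0°, α=150°
  direction (-0.8660, 0.5000); cell (1,8); t to first gridline: x 0.9353, y 0.4800 (then +1.1547 / +2.0000)
    (1,9) via y @ 0.4800  # hit
  → r_1 = 0.4800
beam 2: φ=90°, α=240°
  direction (-0.5000, -0.8660); cell (1,8); t to first gridline: x 1.6200, y 0.8776 (then +2.0000 / +1.1547)
    (1,7) via y @ 0.8776
    (0,7) via x @ 1.6200  # hit
  → r_2 = 1.6200
beam 3: φ=180°, α=330°
  direction (0.8660, -0.5000); cell (1,8); t to first gridline: x 0.2194, y 1.5200 (then +1.1547 / +2.0000)
    (2,8) via x @ 0.2194
    (3,8) via x @ 1.3741
    (3,7) via y @ 1.5200
    (4,7) via x @ 2.5288
    (4,6) via y @ 3.5200
    (5,6) via x @ 3.6835  # hit
  → r_3 = 3.6835
beam 4: φ=270°, α=60°
  direction (0.5000, 0.8660); cell (1,8); t to first gridline: x 0.3800, y 0.2771 (then +2.0000 / +1.1547)
    (1,9) via y @ 0.2771  # hit
  → r_4 = 0.2771

ranges = [0.4800, 1.6200, 3.6835, 0.2771]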